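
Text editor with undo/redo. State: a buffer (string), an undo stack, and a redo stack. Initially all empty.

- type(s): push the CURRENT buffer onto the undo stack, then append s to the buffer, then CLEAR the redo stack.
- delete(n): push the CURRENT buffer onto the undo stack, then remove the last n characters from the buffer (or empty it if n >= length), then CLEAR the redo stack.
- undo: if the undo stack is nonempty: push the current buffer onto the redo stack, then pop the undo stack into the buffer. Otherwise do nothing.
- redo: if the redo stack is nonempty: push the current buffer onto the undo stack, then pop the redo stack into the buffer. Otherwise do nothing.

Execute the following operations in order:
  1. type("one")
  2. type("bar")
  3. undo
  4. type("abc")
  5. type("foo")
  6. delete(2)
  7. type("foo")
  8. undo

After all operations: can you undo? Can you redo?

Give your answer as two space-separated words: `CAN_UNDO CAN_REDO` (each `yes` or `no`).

Answer: yes yes

Derivation:
After op 1 (type): buf='one' undo_depth=1 redo_depth=0
After op 2 (type): buf='onebar' undo_depth=2 redo_depth=0
After op 3 (undo): buf='one' undo_depth=1 redo_depth=1
After op 4 (type): buf='oneabc' undo_depth=2 redo_depth=0
After op 5 (type): buf='oneabcfoo' undo_depth=3 redo_depth=0
After op 6 (delete): buf='oneabcf' undo_depth=4 redo_depth=0
After op 7 (type): buf='oneabcffoo' undo_depth=5 redo_depth=0
After op 8 (undo): buf='oneabcf' undo_depth=4 redo_depth=1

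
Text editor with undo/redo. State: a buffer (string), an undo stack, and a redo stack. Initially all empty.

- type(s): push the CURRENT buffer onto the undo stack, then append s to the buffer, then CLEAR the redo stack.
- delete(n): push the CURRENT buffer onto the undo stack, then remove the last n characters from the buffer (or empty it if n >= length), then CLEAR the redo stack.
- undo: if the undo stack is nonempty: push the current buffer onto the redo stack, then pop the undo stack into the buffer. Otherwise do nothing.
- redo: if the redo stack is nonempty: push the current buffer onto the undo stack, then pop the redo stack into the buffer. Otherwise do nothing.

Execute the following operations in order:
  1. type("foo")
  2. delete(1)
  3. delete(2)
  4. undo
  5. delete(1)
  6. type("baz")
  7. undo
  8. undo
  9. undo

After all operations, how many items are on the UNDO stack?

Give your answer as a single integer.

After op 1 (type): buf='foo' undo_depth=1 redo_depth=0
After op 2 (delete): buf='fo' undo_depth=2 redo_depth=0
After op 3 (delete): buf='(empty)' undo_depth=3 redo_depth=0
After op 4 (undo): buf='fo' undo_depth=2 redo_depth=1
After op 5 (delete): buf='f' undo_depth=3 redo_depth=0
After op 6 (type): buf='fbaz' undo_depth=4 redo_depth=0
After op 7 (undo): buf='f' undo_depth=3 redo_depth=1
After op 8 (undo): buf='fo' undo_depth=2 redo_depth=2
After op 9 (undo): buf='foo' undo_depth=1 redo_depth=3

Answer: 1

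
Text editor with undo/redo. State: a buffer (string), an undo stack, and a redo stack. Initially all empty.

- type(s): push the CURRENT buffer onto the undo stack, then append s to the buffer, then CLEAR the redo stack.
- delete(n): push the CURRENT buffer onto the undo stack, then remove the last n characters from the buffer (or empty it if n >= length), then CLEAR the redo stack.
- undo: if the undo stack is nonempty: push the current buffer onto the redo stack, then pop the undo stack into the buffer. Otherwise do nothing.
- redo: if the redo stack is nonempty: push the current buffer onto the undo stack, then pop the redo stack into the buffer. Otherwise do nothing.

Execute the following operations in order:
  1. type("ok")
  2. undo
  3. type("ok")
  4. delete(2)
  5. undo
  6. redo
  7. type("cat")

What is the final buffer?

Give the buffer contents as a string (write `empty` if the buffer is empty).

Answer: cat

Derivation:
After op 1 (type): buf='ok' undo_depth=1 redo_depth=0
After op 2 (undo): buf='(empty)' undo_depth=0 redo_depth=1
After op 3 (type): buf='ok' undo_depth=1 redo_depth=0
After op 4 (delete): buf='(empty)' undo_depth=2 redo_depth=0
After op 5 (undo): buf='ok' undo_depth=1 redo_depth=1
After op 6 (redo): buf='(empty)' undo_depth=2 redo_depth=0
After op 7 (type): buf='cat' undo_depth=3 redo_depth=0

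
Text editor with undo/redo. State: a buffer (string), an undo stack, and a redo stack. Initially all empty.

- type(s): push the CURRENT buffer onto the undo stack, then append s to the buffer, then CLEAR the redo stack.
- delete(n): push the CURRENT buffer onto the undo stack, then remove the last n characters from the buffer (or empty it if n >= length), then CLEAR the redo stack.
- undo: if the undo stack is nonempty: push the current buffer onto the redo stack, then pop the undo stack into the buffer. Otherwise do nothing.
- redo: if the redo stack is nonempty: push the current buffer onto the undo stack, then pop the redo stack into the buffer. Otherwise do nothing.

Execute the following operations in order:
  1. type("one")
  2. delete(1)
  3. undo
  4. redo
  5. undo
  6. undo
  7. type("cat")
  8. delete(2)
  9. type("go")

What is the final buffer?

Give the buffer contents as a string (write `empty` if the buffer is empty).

After op 1 (type): buf='one' undo_depth=1 redo_depth=0
After op 2 (delete): buf='on' undo_depth=2 redo_depth=0
After op 3 (undo): buf='one' undo_depth=1 redo_depth=1
After op 4 (redo): buf='on' undo_depth=2 redo_depth=0
After op 5 (undo): buf='one' undo_depth=1 redo_depth=1
After op 6 (undo): buf='(empty)' undo_depth=0 redo_depth=2
After op 7 (type): buf='cat' undo_depth=1 redo_depth=0
After op 8 (delete): buf='c' undo_depth=2 redo_depth=0
After op 9 (type): buf='cgo' undo_depth=3 redo_depth=0

Answer: cgo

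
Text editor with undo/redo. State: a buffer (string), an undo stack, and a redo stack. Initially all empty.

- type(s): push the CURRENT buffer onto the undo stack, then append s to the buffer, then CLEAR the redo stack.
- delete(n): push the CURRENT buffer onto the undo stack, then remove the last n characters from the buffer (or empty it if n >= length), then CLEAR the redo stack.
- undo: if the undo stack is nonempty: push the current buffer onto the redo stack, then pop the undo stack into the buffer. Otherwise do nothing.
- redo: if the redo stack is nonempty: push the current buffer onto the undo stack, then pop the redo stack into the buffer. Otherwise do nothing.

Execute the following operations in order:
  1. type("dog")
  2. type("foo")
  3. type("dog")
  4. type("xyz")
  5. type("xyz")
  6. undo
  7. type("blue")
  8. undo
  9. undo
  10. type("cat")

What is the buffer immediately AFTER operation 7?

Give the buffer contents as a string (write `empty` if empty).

Answer: dogfoodogxyzblue

Derivation:
After op 1 (type): buf='dog' undo_depth=1 redo_depth=0
After op 2 (type): buf='dogfoo' undo_depth=2 redo_depth=0
After op 3 (type): buf='dogfoodog' undo_depth=3 redo_depth=0
After op 4 (type): buf='dogfoodogxyz' undo_depth=4 redo_depth=0
After op 5 (type): buf='dogfoodogxyzxyz' undo_depth=5 redo_depth=0
After op 6 (undo): buf='dogfoodogxyz' undo_depth=4 redo_depth=1
After op 7 (type): buf='dogfoodogxyzblue' undo_depth=5 redo_depth=0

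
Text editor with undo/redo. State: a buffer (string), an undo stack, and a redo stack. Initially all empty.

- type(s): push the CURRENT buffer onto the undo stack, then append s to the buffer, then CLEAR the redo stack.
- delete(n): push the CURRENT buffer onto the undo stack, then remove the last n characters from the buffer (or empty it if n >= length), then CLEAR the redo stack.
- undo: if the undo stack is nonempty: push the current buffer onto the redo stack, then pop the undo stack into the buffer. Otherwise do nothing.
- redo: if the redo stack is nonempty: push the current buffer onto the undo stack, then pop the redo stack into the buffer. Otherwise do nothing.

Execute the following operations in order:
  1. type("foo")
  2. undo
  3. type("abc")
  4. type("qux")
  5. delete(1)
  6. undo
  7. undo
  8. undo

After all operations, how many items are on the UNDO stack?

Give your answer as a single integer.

Answer: 0

Derivation:
After op 1 (type): buf='foo' undo_depth=1 redo_depth=0
After op 2 (undo): buf='(empty)' undo_depth=0 redo_depth=1
After op 3 (type): buf='abc' undo_depth=1 redo_depth=0
After op 4 (type): buf='abcqux' undo_depth=2 redo_depth=0
After op 5 (delete): buf='abcqu' undo_depth=3 redo_depth=0
After op 6 (undo): buf='abcqux' undo_depth=2 redo_depth=1
After op 7 (undo): buf='abc' undo_depth=1 redo_depth=2
After op 8 (undo): buf='(empty)' undo_depth=0 redo_depth=3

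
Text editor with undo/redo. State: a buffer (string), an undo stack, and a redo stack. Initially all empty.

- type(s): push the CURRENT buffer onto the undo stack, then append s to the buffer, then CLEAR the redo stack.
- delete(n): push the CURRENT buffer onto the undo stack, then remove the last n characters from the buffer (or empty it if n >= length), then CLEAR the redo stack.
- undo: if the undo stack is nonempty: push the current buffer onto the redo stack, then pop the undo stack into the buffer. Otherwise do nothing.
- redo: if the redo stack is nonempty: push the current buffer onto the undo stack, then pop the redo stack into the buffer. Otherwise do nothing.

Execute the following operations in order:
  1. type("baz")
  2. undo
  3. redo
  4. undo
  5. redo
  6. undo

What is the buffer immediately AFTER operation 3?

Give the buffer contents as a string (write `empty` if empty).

Answer: baz

Derivation:
After op 1 (type): buf='baz' undo_depth=1 redo_depth=0
After op 2 (undo): buf='(empty)' undo_depth=0 redo_depth=1
After op 3 (redo): buf='baz' undo_depth=1 redo_depth=0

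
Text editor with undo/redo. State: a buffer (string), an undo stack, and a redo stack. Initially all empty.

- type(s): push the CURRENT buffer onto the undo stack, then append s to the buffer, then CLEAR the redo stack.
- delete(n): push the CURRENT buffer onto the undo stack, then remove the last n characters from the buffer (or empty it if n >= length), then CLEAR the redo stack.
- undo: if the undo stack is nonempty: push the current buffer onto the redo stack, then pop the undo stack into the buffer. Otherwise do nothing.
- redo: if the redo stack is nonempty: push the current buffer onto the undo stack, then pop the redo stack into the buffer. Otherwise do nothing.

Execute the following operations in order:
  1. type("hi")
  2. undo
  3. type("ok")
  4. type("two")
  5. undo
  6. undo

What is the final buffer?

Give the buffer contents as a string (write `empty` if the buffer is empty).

Answer: empty

Derivation:
After op 1 (type): buf='hi' undo_depth=1 redo_depth=0
After op 2 (undo): buf='(empty)' undo_depth=0 redo_depth=1
After op 3 (type): buf='ok' undo_depth=1 redo_depth=0
After op 4 (type): buf='oktwo' undo_depth=2 redo_depth=0
After op 5 (undo): buf='ok' undo_depth=1 redo_depth=1
After op 6 (undo): buf='(empty)' undo_depth=0 redo_depth=2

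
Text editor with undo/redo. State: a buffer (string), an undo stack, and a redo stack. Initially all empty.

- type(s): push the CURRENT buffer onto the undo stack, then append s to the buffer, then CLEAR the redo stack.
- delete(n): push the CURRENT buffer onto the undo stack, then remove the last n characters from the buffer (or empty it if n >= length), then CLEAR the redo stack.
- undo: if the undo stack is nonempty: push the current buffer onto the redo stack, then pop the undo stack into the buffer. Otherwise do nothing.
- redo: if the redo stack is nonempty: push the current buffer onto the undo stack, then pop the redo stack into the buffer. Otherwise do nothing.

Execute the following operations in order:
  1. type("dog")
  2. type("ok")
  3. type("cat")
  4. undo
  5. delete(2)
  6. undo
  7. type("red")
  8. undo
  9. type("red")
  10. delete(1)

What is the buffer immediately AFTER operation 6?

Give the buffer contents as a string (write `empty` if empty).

After op 1 (type): buf='dog' undo_depth=1 redo_depth=0
After op 2 (type): buf='dogok' undo_depth=2 redo_depth=0
After op 3 (type): buf='dogokcat' undo_depth=3 redo_depth=0
After op 4 (undo): buf='dogok' undo_depth=2 redo_depth=1
After op 5 (delete): buf='dog' undo_depth=3 redo_depth=0
After op 6 (undo): buf='dogok' undo_depth=2 redo_depth=1

Answer: dogok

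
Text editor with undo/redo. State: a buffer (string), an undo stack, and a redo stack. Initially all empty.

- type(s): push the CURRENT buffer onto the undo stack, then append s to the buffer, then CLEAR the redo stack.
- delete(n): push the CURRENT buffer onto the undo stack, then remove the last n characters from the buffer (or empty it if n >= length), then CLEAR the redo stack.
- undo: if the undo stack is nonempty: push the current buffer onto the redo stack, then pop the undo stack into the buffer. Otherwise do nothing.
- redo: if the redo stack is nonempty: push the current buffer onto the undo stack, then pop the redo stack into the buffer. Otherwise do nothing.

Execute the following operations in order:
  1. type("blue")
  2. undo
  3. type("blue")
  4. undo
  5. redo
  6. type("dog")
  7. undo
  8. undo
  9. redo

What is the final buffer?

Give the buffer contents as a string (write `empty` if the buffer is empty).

Answer: blue

Derivation:
After op 1 (type): buf='blue' undo_depth=1 redo_depth=0
After op 2 (undo): buf='(empty)' undo_depth=0 redo_depth=1
After op 3 (type): buf='blue' undo_depth=1 redo_depth=0
After op 4 (undo): buf='(empty)' undo_depth=0 redo_depth=1
After op 5 (redo): buf='blue' undo_depth=1 redo_depth=0
After op 6 (type): buf='bluedog' undo_depth=2 redo_depth=0
After op 7 (undo): buf='blue' undo_depth=1 redo_depth=1
After op 8 (undo): buf='(empty)' undo_depth=0 redo_depth=2
After op 9 (redo): buf='blue' undo_depth=1 redo_depth=1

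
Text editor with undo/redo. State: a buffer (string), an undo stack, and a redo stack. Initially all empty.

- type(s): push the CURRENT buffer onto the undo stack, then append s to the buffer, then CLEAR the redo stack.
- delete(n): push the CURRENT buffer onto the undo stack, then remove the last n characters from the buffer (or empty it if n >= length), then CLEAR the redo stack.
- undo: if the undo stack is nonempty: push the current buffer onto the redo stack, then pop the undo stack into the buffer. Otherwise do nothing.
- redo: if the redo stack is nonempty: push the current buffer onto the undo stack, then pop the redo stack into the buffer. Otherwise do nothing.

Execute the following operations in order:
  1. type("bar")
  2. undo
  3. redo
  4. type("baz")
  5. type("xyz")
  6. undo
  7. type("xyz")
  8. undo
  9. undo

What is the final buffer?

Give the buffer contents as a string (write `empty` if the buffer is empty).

After op 1 (type): buf='bar' undo_depth=1 redo_depth=0
After op 2 (undo): buf='(empty)' undo_depth=0 redo_depth=1
After op 3 (redo): buf='bar' undo_depth=1 redo_depth=0
After op 4 (type): buf='barbaz' undo_depth=2 redo_depth=0
After op 5 (type): buf='barbazxyz' undo_depth=3 redo_depth=0
After op 6 (undo): buf='barbaz' undo_depth=2 redo_depth=1
After op 7 (type): buf='barbazxyz' undo_depth=3 redo_depth=0
After op 8 (undo): buf='barbaz' undo_depth=2 redo_depth=1
After op 9 (undo): buf='bar' undo_depth=1 redo_depth=2

Answer: bar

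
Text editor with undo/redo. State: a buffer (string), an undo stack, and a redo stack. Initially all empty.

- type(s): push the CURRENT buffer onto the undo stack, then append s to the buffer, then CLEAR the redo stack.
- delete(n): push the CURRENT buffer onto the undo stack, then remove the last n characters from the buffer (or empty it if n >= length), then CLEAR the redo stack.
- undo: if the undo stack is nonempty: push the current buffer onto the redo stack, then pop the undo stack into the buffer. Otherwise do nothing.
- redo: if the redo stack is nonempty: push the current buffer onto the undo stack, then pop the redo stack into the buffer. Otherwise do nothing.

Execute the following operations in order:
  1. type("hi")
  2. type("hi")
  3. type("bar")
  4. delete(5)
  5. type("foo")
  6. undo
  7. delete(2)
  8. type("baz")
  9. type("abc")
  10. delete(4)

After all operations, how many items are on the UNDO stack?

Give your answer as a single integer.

After op 1 (type): buf='hi' undo_depth=1 redo_depth=0
After op 2 (type): buf='hihi' undo_depth=2 redo_depth=0
After op 3 (type): buf='hihibar' undo_depth=3 redo_depth=0
After op 4 (delete): buf='hi' undo_depth=4 redo_depth=0
After op 5 (type): buf='hifoo' undo_depth=5 redo_depth=0
After op 6 (undo): buf='hi' undo_depth=4 redo_depth=1
After op 7 (delete): buf='(empty)' undo_depth=5 redo_depth=0
After op 8 (type): buf='baz' undo_depth=6 redo_depth=0
After op 9 (type): buf='bazabc' undo_depth=7 redo_depth=0
After op 10 (delete): buf='ba' undo_depth=8 redo_depth=0

Answer: 8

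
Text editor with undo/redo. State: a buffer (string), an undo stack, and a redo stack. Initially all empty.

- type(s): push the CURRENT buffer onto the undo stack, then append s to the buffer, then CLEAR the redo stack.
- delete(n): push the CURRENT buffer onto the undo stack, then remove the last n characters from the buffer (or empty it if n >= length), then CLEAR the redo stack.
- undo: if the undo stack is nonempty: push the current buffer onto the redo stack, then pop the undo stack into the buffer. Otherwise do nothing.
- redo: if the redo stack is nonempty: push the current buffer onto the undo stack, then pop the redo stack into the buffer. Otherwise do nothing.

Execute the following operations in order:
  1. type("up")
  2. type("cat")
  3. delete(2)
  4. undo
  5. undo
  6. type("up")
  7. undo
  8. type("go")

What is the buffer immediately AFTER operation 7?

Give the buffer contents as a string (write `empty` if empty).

After op 1 (type): buf='up' undo_depth=1 redo_depth=0
After op 2 (type): buf='upcat' undo_depth=2 redo_depth=0
After op 3 (delete): buf='upc' undo_depth=3 redo_depth=0
After op 4 (undo): buf='upcat' undo_depth=2 redo_depth=1
After op 5 (undo): buf='up' undo_depth=1 redo_depth=2
After op 6 (type): buf='upup' undo_depth=2 redo_depth=0
After op 7 (undo): buf='up' undo_depth=1 redo_depth=1

Answer: up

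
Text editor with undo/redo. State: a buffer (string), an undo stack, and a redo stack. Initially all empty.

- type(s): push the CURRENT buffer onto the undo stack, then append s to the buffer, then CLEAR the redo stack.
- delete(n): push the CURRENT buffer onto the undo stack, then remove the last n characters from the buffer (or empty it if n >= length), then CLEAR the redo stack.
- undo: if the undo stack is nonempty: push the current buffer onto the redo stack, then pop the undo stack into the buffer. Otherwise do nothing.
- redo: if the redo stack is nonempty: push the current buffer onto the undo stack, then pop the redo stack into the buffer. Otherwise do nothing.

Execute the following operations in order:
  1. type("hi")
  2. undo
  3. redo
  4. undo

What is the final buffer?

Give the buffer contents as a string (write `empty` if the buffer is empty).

After op 1 (type): buf='hi' undo_depth=1 redo_depth=0
After op 2 (undo): buf='(empty)' undo_depth=0 redo_depth=1
After op 3 (redo): buf='hi' undo_depth=1 redo_depth=0
After op 4 (undo): buf='(empty)' undo_depth=0 redo_depth=1

Answer: empty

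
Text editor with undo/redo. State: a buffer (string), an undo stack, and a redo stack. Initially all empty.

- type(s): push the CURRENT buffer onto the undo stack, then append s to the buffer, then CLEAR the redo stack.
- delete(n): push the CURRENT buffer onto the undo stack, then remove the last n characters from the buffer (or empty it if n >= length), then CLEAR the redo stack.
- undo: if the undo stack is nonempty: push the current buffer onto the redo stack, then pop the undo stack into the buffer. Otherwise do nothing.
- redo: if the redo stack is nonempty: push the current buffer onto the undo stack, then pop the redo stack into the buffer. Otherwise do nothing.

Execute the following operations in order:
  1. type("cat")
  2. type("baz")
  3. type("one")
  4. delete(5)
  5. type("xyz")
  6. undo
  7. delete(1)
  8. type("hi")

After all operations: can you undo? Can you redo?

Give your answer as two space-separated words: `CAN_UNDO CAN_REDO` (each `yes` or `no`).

After op 1 (type): buf='cat' undo_depth=1 redo_depth=0
After op 2 (type): buf='catbaz' undo_depth=2 redo_depth=0
After op 3 (type): buf='catbazone' undo_depth=3 redo_depth=0
After op 4 (delete): buf='catb' undo_depth=4 redo_depth=0
After op 5 (type): buf='catbxyz' undo_depth=5 redo_depth=0
After op 6 (undo): buf='catb' undo_depth=4 redo_depth=1
After op 7 (delete): buf='cat' undo_depth=5 redo_depth=0
After op 8 (type): buf='cathi' undo_depth=6 redo_depth=0

Answer: yes no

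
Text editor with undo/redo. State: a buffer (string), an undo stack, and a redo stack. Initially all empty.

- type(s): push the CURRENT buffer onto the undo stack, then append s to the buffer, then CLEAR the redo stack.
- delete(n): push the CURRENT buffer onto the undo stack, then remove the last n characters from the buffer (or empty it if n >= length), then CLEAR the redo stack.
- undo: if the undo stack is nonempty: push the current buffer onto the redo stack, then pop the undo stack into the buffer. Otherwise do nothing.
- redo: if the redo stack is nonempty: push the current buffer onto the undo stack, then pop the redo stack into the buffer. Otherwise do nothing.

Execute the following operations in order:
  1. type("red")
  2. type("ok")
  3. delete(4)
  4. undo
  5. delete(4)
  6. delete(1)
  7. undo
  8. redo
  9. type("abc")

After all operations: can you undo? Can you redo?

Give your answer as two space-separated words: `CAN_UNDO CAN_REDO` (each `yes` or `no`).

Answer: yes no

Derivation:
After op 1 (type): buf='red' undo_depth=1 redo_depth=0
After op 2 (type): buf='redok' undo_depth=2 redo_depth=0
After op 3 (delete): buf='r' undo_depth=3 redo_depth=0
After op 4 (undo): buf='redok' undo_depth=2 redo_depth=1
After op 5 (delete): buf='r' undo_depth=3 redo_depth=0
After op 6 (delete): buf='(empty)' undo_depth=4 redo_depth=0
After op 7 (undo): buf='r' undo_depth=3 redo_depth=1
After op 8 (redo): buf='(empty)' undo_depth=4 redo_depth=0
After op 9 (type): buf='abc' undo_depth=5 redo_depth=0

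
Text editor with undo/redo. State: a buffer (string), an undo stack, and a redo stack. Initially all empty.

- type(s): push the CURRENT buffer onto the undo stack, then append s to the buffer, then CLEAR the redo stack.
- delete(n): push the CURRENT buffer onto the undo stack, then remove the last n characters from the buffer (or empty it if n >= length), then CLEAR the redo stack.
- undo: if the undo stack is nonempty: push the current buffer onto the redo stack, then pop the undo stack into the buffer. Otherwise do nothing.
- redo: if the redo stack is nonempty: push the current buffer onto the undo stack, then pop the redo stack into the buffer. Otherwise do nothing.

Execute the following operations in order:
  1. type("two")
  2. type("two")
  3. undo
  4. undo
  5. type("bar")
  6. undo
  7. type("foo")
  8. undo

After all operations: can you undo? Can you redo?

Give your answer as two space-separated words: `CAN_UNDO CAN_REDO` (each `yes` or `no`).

After op 1 (type): buf='two' undo_depth=1 redo_depth=0
After op 2 (type): buf='twotwo' undo_depth=2 redo_depth=0
After op 3 (undo): buf='two' undo_depth=1 redo_depth=1
After op 4 (undo): buf='(empty)' undo_depth=0 redo_depth=2
After op 5 (type): buf='bar' undo_depth=1 redo_depth=0
After op 6 (undo): buf='(empty)' undo_depth=0 redo_depth=1
After op 7 (type): buf='foo' undo_depth=1 redo_depth=0
After op 8 (undo): buf='(empty)' undo_depth=0 redo_depth=1

Answer: no yes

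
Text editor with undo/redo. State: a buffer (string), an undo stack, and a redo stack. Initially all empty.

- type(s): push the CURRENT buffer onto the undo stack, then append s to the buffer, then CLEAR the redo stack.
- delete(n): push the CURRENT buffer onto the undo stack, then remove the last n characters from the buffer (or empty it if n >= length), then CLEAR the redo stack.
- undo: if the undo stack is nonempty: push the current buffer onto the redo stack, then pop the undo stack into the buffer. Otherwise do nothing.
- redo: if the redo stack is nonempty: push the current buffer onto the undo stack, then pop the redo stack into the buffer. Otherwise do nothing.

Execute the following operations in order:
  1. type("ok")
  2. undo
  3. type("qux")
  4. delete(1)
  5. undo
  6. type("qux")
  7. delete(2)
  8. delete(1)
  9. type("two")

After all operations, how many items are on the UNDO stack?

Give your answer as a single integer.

After op 1 (type): buf='ok' undo_depth=1 redo_depth=0
After op 2 (undo): buf='(empty)' undo_depth=0 redo_depth=1
After op 3 (type): buf='qux' undo_depth=1 redo_depth=0
After op 4 (delete): buf='qu' undo_depth=2 redo_depth=0
After op 5 (undo): buf='qux' undo_depth=1 redo_depth=1
After op 6 (type): buf='quxqux' undo_depth=2 redo_depth=0
After op 7 (delete): buf='quxq' undo_depth=3 redo_depth=0
After op 8 (delete): buf='qux' undo_depth=4 redo_depth=0
After op 9 (type): buf='quxtwo' undo_depth=5 redo_depth=0

Answer: 5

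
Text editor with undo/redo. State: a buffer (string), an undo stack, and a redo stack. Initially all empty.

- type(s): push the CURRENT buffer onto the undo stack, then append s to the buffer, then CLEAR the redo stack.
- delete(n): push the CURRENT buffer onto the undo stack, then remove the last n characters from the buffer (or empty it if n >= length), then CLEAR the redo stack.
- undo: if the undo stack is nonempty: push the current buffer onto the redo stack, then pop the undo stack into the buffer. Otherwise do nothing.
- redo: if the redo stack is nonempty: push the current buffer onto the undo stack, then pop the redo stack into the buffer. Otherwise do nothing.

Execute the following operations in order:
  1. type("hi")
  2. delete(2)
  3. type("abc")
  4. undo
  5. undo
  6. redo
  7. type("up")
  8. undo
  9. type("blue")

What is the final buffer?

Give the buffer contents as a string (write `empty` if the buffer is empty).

After op 1 (type): buf='hi' undo_depth=1 redo_depth=0
After op 2 (delete): buf='(empty)' undo_depth=2 redo_depth=0
After op 3 (type): buf='abc' undo_depth=3 redo_depth=0
After op 4 (undo): buf='(empty)' undo_depth=2 redo_depth=1
After op 5 (undo): buf='hi' undo_depth=1 redo_depth=2
After op 6 (redo): buf='(empty)' undo_depth=2 redo_depth=1
After op 7 (type): buf='up' undo_depth=3 redo_depth=0
After op 8 (undo): buf='(empty)' undo_depth=2 redo_depth=1
After op 9 (type): buf='blue' undo_depth=3 redo_depth=0

Answer: blue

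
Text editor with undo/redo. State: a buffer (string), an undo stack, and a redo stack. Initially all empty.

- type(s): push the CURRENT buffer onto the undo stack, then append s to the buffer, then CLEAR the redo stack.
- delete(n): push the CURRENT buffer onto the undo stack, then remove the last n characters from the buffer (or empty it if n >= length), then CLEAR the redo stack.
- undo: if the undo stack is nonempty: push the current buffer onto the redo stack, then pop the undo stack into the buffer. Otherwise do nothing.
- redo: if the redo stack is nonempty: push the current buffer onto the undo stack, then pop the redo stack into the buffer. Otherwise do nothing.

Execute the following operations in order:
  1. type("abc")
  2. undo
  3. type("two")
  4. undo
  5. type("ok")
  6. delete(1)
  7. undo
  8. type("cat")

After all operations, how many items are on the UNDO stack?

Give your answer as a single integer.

Answer: 2

Derivation:
After op 1 (type): buf='abc' undo_depth=1 redo_depth=0
After op 2 (undo): buf='(empty)' undo_depth=0 redo_depth=1
After op 3 (type): buf='two' undo_depth=1 redo_depth=0
After op 4 (undo): buf='(empty)' undo_depth=0 redo_depth=1
After op 5 (type): buf='ok' undo_depth=1 redo_depth=0
After op 6 (delete): buf='o' undo_depth=2 redo_depth=0
After op 7 (undo): buf='ok' undo_depth=1 redo_depth=1
After op 8 (type): buf='okcat' undo_depth=2 redo_depth=0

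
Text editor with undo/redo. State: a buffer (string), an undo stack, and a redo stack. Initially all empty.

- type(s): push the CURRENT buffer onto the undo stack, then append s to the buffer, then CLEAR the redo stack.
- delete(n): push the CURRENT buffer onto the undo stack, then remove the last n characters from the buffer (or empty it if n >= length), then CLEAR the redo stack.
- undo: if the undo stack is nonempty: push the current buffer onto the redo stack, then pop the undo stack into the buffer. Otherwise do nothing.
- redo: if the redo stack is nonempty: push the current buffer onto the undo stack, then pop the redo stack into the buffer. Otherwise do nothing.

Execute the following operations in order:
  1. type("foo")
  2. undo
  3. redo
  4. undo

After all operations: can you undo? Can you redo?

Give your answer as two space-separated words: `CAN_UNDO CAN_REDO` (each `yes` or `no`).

Answer: no yes

Derivation:
After op 1 (type): buf='foo' undo_depth=1 redo_depth=0
After op 2 (undo): buf='(empty)' undo_depth=0 redo_depth=1
After op 3 (redo): buf='foo' undo_depth=1 redo_depth=0
After op 4 (undo): buf='(empty)' undo_depth=0 redo_depth=1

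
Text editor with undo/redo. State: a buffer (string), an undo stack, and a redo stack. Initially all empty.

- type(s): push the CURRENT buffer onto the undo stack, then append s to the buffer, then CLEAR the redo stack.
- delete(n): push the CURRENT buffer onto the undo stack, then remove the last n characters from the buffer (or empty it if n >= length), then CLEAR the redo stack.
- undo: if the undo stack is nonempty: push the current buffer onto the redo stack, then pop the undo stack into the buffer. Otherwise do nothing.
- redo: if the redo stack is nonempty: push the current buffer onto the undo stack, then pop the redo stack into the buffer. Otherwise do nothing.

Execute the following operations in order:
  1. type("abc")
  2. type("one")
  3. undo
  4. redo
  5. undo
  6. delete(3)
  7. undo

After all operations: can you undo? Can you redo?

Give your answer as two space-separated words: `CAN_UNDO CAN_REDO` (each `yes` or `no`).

After op 1 (type): buf='abc' undo_depth=1 redo_depth=0
After op 2 (type): buf='abcone' undo_depth=2 redo_depth=0
After op 3 (undo): buf='abc' undo_depth=1 redo_depth=1
After op 4 (redo): buf='abcone' undo_depth=2 redo_depth=0
After op 5 (undo): buf='abc' undo_depth=1 redo_depth=1
After op 6 (delete): buf='(empty)' undo_depth=2 redo_depth=0
After op 7 (undo): buf='abc' undo_depth=1 redo_depth=1

Answer: yes yes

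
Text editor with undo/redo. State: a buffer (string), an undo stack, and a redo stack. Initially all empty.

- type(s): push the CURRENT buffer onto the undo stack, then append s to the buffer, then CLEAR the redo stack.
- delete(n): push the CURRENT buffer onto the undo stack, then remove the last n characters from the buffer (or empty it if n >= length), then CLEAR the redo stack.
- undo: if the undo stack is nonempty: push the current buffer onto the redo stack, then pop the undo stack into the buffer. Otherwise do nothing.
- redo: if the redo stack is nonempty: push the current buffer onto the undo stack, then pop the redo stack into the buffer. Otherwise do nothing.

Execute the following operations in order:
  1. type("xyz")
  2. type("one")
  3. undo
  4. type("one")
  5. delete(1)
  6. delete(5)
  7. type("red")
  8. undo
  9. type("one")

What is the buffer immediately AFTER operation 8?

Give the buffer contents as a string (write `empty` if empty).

After op 1 (type): buf='xyz' undo_depth=1 redo_depth=0
After op 2 (type): buf='xyzone' undo_depth=2 redo_depth=0
After op 3 (undo): buf='xyz' undo_depth=1 redo_depth=1
After op 4 (type): buf='xyzone' undo_depth=2 redo_depth=0
After op 5 (delete): buf='xyzon' undo_depth=3 redo_depth=0
After op 6 (delete): buf='(empty)' undo_depth=4 redo_depth=0
After op 7 (type): buf='red' undo_depth=5 redo_depth=0
After op 8 (undo): buf='(empty)' undo_depth=4 redo_depth=1

Answer: empty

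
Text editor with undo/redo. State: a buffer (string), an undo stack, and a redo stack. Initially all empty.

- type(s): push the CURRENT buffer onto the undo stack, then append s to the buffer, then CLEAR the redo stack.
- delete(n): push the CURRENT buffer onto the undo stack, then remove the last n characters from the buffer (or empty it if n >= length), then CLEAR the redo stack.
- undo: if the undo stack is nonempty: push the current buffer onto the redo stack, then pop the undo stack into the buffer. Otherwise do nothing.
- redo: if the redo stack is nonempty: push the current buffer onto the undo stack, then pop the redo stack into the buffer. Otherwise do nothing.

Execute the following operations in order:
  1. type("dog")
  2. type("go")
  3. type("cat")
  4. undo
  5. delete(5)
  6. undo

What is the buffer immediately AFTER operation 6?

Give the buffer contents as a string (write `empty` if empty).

After op 1 (type): buf='dog' undo_depth=1 redo_depth=0
After op 2 (type): buf='doggo' undo_depth=2 redo_depth=0
After op 3 (type): buf='doggocat' undo_depth=3 redo_depth=0
After op 4 (undo): buf='doggo' undo_depth=2 redo_depth=1
After op 5 (delete): buf='(empty)' undo_depth=3 redo_depth=0
After op 6 (undo): buf='doggo' undo_depth=2 redo_depth=1

Answer: doggo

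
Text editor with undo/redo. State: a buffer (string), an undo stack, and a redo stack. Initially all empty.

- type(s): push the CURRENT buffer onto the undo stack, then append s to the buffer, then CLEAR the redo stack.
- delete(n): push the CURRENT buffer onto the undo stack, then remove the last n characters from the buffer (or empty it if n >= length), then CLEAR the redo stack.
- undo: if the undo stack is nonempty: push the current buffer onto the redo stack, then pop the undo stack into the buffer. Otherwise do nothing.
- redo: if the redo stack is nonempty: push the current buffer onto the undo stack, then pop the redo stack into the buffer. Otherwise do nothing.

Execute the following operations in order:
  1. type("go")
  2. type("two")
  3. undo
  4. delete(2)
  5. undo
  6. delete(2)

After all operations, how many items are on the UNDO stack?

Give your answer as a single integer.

After op 1 (type): buf='go' undo_depth=1 redo_depth=0
After op 2 (type): buf='gotwo' undo_depth=2 redo_depth=0
After op 3 (undo): buf='go' undo_depth=1 redo_depth=1
After op 4 (delete): buf='(empty)' undo_depth=2 redo_depth=0
After op 5 (undo): buf='go' undo_depth=1 redo_depth=1
After op 6 (delete): buf='(empty)' undo_depth=2 redo_depth=0

Answer: 2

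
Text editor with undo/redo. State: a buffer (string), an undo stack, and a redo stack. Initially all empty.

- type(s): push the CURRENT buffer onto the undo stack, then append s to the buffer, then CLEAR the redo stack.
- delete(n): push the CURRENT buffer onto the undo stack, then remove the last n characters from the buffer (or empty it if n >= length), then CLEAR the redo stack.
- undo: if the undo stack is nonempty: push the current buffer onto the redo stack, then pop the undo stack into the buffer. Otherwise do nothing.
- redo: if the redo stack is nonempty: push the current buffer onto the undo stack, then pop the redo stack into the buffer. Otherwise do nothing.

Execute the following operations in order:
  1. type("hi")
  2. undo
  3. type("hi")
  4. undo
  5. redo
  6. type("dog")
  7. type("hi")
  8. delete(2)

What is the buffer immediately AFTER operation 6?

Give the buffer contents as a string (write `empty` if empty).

Answer: hidog

Derivation:
After op 1 (type): buf='hi' undo_depth=1 redo_depth=0
After op 2 (undo): buf='(empty)' undo_depth=0 redo_depth=1
After op 3 (type): buf='hi' undo_depth=1 redo_depth=0
After op 4 (undo): buf='(empty)' undo_depth=0 redo_depth=1
After op 5 (redo): buf='hi' undo_depth=1 redo_depth=0
After op 6 (type): buf='hidog' undo_depth=2 redo_depth=0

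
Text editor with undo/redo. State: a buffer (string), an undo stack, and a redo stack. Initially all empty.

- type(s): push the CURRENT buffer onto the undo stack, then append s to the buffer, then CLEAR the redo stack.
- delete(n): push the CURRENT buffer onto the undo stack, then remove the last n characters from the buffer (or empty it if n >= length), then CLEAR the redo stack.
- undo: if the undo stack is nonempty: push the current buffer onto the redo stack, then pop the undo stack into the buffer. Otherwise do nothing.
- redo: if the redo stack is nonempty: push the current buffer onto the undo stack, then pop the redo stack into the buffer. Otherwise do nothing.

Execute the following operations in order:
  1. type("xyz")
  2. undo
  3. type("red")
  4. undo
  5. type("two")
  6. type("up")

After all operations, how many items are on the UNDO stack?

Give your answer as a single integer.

After op 1 (type): buf='xyz' undo_depth=1 redo_depth=0
After op 2 (undo): buf='(empty)' undo_depth=0 redo_depth=1
After op 3 (type): buf='red' undo_depth=1 redo_depth=0
After op 4 (undo): buf='(empty)' undo_depth=0 redo_depth=1
After op 5 (type): buf='two' undo_depth=1 redo_depth=0
After op 6 (type): buf='twoup' undo_depth=2 redo_depth=0

Answer: 2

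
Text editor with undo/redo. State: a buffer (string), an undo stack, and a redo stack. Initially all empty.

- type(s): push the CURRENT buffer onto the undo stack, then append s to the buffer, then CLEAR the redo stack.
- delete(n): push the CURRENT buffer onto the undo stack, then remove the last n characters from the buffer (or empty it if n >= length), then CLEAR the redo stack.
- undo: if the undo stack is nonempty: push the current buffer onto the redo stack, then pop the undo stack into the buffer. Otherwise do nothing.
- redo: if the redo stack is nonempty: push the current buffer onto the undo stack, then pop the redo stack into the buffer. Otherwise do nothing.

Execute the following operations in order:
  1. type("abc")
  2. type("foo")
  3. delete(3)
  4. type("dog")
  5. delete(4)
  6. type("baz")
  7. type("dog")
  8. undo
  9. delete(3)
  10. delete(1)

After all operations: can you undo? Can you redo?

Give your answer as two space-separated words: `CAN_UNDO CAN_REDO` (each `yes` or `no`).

Answer: yes no

Derivation:
After op 1 (type): buf='abc' undo_depth=1 redo_depth=0
After op 2 (type): buf='abcfoo' undo_depth=2 redo_depth=0
After op 3 (delete): buf='abc' undo_depth=3 redo_depth=0
After op 4 (type): buf='abcdog' undo_depth=4 redo_depth=0
After op 5 (delete): buf='ab' undo_depth=5 redo_depth=0
After op 6 (type): buf='abbaz' undo_depth=6 redo_depth=0
After op 7 (type): buf='abbazdog' undo_depth=7 redo_depth=0
After op 8 (undo): buf='abbaz' undo_depth=6 redo_depth=1
After op 9 (delete): buf='ab' undo_depth=7 redo_depth=0
After op 10 (delete): buf='a' undo_depth=8 redo_depth=0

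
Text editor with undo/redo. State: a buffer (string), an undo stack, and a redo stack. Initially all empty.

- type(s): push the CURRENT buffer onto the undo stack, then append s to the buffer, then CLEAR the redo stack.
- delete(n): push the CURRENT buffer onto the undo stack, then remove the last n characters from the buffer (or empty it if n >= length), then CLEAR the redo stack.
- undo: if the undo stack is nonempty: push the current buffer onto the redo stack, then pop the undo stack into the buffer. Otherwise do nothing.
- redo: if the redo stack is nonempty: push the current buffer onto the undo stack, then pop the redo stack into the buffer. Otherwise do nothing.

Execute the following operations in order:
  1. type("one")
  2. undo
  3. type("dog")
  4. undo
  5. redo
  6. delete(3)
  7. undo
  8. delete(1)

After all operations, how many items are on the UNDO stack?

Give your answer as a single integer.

Answer: 2

Derivation:
After op 1 (type): buf='one' undo_depth=1 redo_depth=0
After op 2 (undo): buf='(empty)' undo_depth=0 redo_depth=1
After op 3 (type): buf='dog' undo_depth=1 redo_depth=0
After op 4 (undo): buf='(empty)' undo_depth=0 redo_depth=1
After op 5 (redo): buf='dog' undo_depth=1 redo_depth=0
After op 6 (delete): buf='(empty)' undo_depth=2 redo_depth=0
After op 7 (undo): buf='dog' undo_depth=1 redo_depth=1
After op 8 (delete): buf='do' undo_depth=2 redo_depth=0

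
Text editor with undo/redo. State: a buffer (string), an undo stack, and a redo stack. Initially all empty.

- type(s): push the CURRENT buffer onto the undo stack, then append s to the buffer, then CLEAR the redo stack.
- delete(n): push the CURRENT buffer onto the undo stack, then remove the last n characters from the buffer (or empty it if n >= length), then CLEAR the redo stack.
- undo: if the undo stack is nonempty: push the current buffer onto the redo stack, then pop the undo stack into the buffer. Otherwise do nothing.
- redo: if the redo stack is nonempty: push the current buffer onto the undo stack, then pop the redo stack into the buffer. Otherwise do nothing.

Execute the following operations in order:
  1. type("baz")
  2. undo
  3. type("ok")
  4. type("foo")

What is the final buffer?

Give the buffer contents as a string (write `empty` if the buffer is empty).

Answer: okfoo

Derivation:
After op 1 (type): buf='baz' undo_depth=1 redo_depth=0
After op 2 (undo): buf='(empty)' undo_depth=0 redo_depth=1
After op 3 (type): buf='ok' undo_depth=1 redo_depth=0
After op 4 (type): buf='okfoo' undo_depth=2 redo_depth=0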